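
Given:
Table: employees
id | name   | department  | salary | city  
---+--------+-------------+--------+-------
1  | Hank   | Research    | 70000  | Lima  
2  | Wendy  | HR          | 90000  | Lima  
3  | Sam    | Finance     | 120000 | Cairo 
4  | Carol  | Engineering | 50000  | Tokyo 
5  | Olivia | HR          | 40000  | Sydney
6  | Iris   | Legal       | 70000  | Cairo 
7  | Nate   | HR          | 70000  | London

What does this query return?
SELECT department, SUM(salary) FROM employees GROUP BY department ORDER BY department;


Summing salary within each department:
  Engineering: 50000 = 50000
  Finance: 120000 = 120000
  HR: 90000 + 40000 + 70000 = 200000
  Legal: 70000 = 70000
  Research: 70000 = 70000


5 groups:
Engineering, 50000
Finance, 120000
HR, 200000
Legal, 70000
Research, 70000


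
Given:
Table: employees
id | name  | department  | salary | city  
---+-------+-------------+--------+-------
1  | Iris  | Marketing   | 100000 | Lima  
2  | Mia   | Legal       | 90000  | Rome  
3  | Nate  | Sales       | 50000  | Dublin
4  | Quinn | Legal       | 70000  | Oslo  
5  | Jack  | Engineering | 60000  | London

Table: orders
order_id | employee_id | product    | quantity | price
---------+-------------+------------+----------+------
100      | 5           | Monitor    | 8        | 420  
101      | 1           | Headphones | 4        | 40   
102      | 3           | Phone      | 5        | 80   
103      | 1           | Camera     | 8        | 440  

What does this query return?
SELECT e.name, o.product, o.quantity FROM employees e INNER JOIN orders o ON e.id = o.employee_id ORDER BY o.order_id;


Joining employees.id = orders.employee_id:
  employee Jack (id=5) -> order Monitor
  employee Iris (id=1) -> order Headphones
  employee Nate (id=3) -> order Phone
  employee Iris (id=1) -> order Camera


4 rows:
Jack, Monitor, 8
Iris, Headphones, 4
Nate, Phone, 5
Iris, Camera, 8


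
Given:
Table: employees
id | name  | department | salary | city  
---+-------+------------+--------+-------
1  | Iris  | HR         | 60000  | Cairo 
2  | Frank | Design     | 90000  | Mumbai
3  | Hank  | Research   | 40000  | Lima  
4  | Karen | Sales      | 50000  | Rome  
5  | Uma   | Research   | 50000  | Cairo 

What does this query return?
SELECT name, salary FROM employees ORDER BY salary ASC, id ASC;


Sorting by salary ASC, then id ASC for ties

5 rows:
Hank, 40000
Karen, 50000
Uma, 50000
Iris, 60000
Frank, 90000


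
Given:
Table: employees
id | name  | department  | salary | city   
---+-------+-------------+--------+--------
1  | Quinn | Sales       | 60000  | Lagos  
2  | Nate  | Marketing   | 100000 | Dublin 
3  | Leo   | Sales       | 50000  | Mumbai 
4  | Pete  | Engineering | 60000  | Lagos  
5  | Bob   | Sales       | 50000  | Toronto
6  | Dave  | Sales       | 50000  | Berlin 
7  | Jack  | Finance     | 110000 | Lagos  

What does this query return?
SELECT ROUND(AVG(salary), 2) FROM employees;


SUM(salary) = 480000
COUNT = 7
ROUND(AVG, 2) = ROUND(480000 / 7, 2) = 68571.43

68571.43


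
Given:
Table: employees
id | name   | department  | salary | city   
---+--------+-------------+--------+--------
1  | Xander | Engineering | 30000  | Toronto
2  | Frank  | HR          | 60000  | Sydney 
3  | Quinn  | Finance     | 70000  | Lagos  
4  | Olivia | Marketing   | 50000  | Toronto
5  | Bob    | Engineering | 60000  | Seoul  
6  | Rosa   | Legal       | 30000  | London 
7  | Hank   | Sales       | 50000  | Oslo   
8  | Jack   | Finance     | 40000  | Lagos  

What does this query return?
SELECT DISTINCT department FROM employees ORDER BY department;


All 'department' values (row order): Engineering, HR, Finance, Marketing, Engineering, Legal, Sales, Finance
Removing duplicates leaves 6 unique value(s).

6 values:
Engineering
Finance
HR
Legal
Marketing
Sales


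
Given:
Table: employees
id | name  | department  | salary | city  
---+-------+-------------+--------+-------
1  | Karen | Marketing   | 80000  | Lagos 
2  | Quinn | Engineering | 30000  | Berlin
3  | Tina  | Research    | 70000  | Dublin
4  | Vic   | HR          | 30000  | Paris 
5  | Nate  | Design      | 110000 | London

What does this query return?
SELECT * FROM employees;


SELECT * returns all 5 rows with all columns

5 rows:
1, Karen, Marketing, 80000, Lagos
2, Quinn, Engineering, 30000, Berlin
3, Tina, Research, 70000, Dublin
4, Vic, HR, 30000, Paris
5, Nate, Design, 110000, London


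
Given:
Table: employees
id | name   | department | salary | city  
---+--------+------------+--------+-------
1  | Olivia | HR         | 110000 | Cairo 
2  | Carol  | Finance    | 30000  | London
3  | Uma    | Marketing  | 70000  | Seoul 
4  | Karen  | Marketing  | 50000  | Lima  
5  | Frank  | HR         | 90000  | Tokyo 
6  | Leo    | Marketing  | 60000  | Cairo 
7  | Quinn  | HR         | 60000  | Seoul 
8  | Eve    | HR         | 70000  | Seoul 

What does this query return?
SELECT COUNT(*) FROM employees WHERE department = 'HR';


Counting rows where department = 'HR'
  Olivia -> MATCH
  Frank -> MATCH
  Quinn -> MATCH
  Eve -> MATCH


4


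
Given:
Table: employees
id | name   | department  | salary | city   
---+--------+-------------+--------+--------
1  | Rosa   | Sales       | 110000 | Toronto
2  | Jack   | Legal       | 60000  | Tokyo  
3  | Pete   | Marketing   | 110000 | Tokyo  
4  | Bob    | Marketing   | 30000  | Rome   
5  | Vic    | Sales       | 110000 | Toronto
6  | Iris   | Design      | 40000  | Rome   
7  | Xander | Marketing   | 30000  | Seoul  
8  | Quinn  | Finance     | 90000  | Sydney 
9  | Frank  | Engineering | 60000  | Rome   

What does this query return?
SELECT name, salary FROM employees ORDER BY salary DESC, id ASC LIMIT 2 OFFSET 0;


Sort by salary DESC (id ASC tiebreak), then skip 0 and take 2
Rows 1 through 2

2 rows:
Rosa, 110000
Pete, 110000


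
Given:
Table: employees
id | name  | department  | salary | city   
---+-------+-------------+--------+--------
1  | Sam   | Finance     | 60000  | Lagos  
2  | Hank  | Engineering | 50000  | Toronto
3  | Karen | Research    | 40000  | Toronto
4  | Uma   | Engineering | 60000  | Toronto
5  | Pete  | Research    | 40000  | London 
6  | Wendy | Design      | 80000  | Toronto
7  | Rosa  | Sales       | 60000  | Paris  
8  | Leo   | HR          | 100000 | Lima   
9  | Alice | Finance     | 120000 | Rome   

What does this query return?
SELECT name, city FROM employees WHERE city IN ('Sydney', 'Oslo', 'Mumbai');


Filtering: city IN ('Sydney', 'Oslo', 'Mumbai')
Matching: 0 rows

Empty result set (0 rows)


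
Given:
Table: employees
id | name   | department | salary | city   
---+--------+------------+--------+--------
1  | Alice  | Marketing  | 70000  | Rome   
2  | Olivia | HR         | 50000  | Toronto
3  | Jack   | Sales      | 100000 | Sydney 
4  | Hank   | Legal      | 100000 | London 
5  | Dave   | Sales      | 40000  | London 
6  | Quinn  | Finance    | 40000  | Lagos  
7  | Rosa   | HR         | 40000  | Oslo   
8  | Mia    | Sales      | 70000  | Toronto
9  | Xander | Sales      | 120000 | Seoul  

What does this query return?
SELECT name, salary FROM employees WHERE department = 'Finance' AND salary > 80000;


Filtering: department = 'Finance' AND salary > 80000
Matching: 0 rows

Empty result set (0 rows)


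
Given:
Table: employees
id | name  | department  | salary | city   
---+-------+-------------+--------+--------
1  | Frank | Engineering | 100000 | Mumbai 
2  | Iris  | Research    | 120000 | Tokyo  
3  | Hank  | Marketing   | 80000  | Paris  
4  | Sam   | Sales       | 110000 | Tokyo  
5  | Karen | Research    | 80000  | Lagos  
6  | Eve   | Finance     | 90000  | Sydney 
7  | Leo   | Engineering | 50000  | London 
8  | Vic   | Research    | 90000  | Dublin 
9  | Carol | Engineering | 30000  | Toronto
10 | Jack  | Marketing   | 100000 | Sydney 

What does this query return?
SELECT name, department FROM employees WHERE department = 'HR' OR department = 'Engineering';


Filtering: department = 'HR' OR 'Engineering'
Matching: 3 rows

3 rows:
Frank, Engineering
Leo, Engineering
Carol, Engineering


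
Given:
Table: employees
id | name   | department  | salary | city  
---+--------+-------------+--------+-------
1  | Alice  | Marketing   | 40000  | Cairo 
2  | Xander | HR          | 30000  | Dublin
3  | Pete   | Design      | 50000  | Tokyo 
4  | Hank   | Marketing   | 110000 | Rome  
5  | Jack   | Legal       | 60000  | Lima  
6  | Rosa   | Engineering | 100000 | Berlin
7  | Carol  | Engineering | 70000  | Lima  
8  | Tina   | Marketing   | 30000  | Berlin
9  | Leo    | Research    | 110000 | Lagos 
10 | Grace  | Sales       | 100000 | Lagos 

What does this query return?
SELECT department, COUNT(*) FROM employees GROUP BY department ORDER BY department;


Assigning each row to its department group:
  Alice -> Marketing
  Xander -> HR
  Pete -> Design
  Hank -> Marketing
  Jack -> Legal
  Rosa -> Engineering
  Carol -> Engineering
  Tina -> Marketing
  Leo -> Research
  Grace -> Sales


7 groups:
Design, 1
Engineering, 2
HR, 1
Legal, 1
Marketing, 3
Research, 1
Sales, 1


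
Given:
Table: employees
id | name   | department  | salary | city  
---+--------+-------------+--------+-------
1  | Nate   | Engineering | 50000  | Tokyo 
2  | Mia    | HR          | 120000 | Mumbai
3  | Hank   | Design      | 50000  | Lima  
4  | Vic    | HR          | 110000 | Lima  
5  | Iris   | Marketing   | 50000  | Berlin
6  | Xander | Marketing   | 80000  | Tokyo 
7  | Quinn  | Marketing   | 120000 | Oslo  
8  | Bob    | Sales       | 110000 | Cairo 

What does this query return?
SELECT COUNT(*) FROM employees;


COUNT(*) counts all rows

8


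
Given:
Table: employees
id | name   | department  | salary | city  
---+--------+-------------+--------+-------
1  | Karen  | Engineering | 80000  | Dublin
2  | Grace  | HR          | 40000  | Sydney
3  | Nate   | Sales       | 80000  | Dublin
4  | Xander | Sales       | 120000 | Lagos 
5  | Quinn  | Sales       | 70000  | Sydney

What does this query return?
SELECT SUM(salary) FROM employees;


SUM(salary) = 80000 + 40000 + 80000 + 120000 + 70000 = 390000

390000


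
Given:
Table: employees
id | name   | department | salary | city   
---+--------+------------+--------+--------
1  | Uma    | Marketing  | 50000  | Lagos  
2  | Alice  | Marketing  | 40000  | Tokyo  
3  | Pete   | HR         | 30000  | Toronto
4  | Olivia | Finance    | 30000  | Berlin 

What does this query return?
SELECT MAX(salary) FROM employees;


Salaries: 50000, 40000, 30000, 30000
MAX = 50000

50000


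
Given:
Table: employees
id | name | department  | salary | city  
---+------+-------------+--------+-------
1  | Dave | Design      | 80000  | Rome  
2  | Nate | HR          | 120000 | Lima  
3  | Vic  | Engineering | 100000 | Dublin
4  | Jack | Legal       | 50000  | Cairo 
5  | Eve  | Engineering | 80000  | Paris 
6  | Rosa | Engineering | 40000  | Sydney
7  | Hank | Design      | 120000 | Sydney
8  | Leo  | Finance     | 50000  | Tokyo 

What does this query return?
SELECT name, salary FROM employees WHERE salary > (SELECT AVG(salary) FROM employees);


Subquery: AVG(salary) = 80000.0
Filtering: salary > 80000.0
  Nate (120000) -> MATCH
  Vic (100000) -> MATCH
  Hank (120000) -> MATCH


3 rows:
Nate, 120000
Vic, 100000
Hank, 120000


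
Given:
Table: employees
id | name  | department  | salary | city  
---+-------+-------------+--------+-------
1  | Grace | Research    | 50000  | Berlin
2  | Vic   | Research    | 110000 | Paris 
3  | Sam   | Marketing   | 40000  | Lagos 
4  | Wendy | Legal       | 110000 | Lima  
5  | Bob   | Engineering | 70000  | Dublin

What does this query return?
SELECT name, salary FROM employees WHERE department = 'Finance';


Filtering: department = 'Finance'
Matching rows: 0

Empty result set (0 rows)


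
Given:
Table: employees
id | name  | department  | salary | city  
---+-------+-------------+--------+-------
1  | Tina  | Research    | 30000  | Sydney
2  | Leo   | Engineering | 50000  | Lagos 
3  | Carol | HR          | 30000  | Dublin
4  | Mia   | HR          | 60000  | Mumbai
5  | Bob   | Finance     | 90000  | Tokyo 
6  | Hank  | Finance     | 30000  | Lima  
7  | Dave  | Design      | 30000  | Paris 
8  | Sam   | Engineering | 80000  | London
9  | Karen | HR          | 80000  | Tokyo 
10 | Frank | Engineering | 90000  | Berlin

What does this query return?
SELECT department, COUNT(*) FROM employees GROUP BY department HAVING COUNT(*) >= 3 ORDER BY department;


Groups with count >= 3:
  Engineering: 3 -> PASS
  HR: 3 -> PASS
  Design: 1 -> filtered out
  Finance: 2 -> filtered out
  Research: 1 -> filtered out


2 groups:
Engineering, 3
HR, 3


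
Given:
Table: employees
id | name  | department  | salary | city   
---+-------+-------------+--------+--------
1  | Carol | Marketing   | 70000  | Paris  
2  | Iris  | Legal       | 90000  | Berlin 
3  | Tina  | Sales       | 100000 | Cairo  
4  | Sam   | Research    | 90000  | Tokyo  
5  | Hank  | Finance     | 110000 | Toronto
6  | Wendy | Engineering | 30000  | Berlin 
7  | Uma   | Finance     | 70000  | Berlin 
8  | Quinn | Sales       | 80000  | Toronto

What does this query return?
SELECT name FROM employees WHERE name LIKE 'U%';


LIKE 'U%' matches names starting with 'U'
Matching: 1

1 rows:
Uma


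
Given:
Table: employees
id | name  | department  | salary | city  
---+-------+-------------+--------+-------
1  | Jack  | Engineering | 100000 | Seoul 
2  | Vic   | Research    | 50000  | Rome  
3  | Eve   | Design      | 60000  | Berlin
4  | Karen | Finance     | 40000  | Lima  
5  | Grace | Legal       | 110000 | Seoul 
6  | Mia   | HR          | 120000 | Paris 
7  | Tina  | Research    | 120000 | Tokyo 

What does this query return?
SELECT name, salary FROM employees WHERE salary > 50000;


Filtering: salary > 50000
Matching: 5 rows

5 rows:
Jack, 100000
Eve, 60000
Grace, 110000
Mia, 120000
Tina, 120000


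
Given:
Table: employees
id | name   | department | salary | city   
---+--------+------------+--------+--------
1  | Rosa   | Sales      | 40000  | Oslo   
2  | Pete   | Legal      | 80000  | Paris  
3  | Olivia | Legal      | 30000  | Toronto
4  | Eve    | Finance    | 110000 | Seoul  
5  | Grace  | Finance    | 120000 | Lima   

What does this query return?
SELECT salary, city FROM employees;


Projecting columns: salary, city

5 rows:
40000, Oslo
80000, Paris
30000, Toronto
110000, Seoul
120000, Lima


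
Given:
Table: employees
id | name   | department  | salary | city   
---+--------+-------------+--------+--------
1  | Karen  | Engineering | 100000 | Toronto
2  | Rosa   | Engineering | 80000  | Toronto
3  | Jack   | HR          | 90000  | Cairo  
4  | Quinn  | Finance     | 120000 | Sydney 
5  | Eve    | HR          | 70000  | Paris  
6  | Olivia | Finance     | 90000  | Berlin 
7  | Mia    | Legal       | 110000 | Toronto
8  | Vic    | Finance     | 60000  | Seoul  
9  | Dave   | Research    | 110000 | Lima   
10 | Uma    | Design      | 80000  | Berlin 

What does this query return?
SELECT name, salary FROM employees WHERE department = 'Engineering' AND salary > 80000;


Filtering: department = 'Engineering' AND salary > 80000
Matching: 1 rows

1 rows:
Karen, 100000


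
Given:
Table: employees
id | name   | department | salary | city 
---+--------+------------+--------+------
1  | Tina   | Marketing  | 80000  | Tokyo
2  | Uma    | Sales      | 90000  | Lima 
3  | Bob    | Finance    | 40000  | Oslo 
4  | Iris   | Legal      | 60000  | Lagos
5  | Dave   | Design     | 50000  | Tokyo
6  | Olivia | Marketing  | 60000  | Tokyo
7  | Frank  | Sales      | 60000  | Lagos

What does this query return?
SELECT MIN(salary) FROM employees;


Salaries: 80000, 90000, 40000, 60000, 50000, 60000, 60000
MIN = 40000

40000


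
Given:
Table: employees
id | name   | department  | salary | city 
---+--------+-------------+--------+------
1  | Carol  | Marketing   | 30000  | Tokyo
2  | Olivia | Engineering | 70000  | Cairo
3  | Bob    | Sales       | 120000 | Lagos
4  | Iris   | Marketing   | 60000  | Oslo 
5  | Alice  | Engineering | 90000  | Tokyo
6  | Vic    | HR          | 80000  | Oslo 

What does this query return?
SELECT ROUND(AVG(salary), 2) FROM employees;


SUM(salary) = 450000
COUNT = 6
ROUND(AVG, 2) = ROUND(450000 / 6, 2) = 75000.0

75000.0


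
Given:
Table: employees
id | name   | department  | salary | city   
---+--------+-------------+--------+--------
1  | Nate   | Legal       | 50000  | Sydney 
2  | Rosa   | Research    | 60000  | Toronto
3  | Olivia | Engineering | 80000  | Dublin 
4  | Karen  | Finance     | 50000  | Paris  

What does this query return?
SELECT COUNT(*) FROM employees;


COUNT(*) counts all rows

4


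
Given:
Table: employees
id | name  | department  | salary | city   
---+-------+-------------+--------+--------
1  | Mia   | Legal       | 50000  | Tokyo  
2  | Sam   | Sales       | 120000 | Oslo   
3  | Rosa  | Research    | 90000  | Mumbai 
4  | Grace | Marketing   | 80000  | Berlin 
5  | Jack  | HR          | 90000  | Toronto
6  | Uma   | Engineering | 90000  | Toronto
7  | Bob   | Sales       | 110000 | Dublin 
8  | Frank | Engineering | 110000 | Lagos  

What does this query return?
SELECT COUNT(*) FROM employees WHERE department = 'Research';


Counting rows where department = 'Research'
  Rosa -> MATCH


1


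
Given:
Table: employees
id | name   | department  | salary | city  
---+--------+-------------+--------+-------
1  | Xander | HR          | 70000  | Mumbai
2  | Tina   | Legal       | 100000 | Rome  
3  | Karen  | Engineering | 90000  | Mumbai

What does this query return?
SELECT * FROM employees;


SELECT * returns all 3 rows with all columns

3 rows:
1, Xander, HR, 70000, Mumbai
2, Tina, Legal, 100000, Rome
3, Karen, Engineering, 90000, Mumbai


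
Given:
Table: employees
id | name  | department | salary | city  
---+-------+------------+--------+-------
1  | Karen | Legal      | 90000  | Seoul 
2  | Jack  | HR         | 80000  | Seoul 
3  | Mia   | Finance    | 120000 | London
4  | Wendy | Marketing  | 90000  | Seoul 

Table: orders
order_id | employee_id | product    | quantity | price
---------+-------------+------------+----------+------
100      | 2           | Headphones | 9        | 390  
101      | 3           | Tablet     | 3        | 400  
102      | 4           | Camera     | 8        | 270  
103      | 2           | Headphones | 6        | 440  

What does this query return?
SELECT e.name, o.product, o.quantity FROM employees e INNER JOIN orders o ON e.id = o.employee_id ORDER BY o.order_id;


Joining employees.id = orders.employee_id:
  employee Jack (id=2) -> order Headphones
  employee Mia (id=3) -> order Tablet
  employee Wendy (id=4) -> order Camera
  employee Jack (id=2) -> order Headphones


4 rows:
Jack, Headphones, 9
Mia, Tablet, 3
Wendy, Camera, 8
Jack, Headphones, 6


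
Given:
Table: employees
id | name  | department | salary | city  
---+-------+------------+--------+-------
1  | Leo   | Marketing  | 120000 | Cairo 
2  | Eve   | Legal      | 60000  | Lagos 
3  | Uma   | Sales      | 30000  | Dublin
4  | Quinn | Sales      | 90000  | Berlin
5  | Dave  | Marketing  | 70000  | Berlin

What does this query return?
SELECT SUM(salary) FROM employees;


SUM(salary) = 120000 + 60000 + 30000 + 90000 + 70000 = 370000

370000


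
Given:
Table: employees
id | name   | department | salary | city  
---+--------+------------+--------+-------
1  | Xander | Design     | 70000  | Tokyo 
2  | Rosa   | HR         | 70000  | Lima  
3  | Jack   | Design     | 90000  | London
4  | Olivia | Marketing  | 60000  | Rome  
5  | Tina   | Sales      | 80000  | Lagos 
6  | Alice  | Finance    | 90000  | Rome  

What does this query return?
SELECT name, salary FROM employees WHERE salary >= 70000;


Filtering: salary >= 70000
Matching: 5 rows

5 rows:
Xander, 70000
Rosa, 70000
Jack, 90000
Tina, 80000
Alice, 90000


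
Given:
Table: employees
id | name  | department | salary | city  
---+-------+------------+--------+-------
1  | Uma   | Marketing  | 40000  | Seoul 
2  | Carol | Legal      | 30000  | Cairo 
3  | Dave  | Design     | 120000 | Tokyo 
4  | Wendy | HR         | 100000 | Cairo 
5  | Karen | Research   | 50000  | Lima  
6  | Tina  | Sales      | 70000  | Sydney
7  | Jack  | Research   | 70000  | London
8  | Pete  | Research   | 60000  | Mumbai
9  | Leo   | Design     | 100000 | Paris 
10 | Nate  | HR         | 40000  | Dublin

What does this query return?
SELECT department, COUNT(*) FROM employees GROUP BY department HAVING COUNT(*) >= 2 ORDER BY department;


Groups with count >= 2:
  Design: 2 -> PASS
  HR: 2 -> PASS
  Research: 3 -> PASS
  Legal: 1 -> filtered out
  Marketing: 1 -> filtered out
  Sales: 1 -> filtered out


3 groups:
Design, 2
HR, 2
Research, 3


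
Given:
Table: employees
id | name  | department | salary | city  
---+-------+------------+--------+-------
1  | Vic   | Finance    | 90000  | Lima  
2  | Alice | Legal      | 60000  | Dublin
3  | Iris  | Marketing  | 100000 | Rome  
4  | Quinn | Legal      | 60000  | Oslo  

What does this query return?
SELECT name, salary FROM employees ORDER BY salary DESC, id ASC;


Sorting by salary DESC, then id ASC for ties

4 rows:
Iris, 100000
Vic, 90000
Alice, 60000
Quinn, 60000


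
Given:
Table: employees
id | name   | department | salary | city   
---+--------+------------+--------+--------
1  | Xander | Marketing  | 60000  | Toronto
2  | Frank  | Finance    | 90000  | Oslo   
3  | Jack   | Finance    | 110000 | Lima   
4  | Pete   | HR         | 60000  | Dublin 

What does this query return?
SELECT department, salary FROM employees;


Projecting columns: department, salary

4 rows:
Marketing, 60000
Finance, 90000
Finance, 110000
HR, 60000


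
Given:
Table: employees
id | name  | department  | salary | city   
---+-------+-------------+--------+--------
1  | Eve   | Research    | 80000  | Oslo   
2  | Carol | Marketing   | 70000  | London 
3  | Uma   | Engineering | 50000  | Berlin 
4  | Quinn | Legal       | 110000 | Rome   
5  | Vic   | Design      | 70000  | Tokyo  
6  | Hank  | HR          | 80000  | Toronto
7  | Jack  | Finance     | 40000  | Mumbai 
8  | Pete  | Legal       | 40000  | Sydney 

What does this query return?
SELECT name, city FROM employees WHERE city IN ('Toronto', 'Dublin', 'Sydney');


Filtering: city IN ('Toronto', 'Dublin', 'Sydney')
Matching: 2 rows

2 rows:
Hank, Toronto
Pete, Sydney


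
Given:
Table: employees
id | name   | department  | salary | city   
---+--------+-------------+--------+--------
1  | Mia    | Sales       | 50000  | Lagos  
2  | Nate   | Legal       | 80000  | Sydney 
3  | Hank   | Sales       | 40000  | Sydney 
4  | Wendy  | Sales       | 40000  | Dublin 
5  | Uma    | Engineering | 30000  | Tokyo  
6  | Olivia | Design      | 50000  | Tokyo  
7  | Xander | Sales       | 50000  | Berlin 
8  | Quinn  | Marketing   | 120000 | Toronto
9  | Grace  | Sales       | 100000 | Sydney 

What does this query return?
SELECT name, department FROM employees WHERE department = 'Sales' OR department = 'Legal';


Filtering: department = 'Sales' OR 'Legal'
Matching: 6 rows

6 rows:
Mia, Sales
Nate, Legal
Hank, Sales
Wendy, Sales
Xander, Sales
Grace, Sales


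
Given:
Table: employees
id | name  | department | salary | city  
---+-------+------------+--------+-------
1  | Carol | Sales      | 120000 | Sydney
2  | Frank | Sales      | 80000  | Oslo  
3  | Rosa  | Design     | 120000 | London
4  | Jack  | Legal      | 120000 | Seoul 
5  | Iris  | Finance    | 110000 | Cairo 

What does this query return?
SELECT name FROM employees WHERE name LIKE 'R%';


LIKE 'R%' matches names starting with 'R'
Matching: 1

1 rows:
Rosa


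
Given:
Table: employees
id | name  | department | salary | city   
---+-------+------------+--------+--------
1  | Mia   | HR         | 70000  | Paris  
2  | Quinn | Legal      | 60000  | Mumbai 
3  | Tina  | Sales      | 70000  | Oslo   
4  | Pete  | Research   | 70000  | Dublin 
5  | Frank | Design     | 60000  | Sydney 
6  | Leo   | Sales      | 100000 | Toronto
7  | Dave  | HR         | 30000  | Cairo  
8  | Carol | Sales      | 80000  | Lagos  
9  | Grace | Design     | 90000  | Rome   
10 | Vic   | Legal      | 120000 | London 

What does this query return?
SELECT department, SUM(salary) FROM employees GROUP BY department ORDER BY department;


Summing salary within each department:
  Design: 60000 + 90000 = 150000
  HR: 70000 + 30000 = 100000
  Legal: 60000 + 120000 = 180000
  Research: 70000 = 70000
  Sales: 70000 + 100000 + 80000 = 250000


5 groups:
Design, 150000
HR, 100000
Legal, 180000
Research, 70000
Sales, 250000


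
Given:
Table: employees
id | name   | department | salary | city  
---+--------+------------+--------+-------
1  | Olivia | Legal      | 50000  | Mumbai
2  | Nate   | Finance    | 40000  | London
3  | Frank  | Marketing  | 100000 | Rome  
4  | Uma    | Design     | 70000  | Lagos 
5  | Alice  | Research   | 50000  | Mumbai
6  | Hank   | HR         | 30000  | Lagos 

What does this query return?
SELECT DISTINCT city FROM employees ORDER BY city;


All 'city' values (row order): Mumbai, London, Rome, Lagos, Mumbai, Lagos
Removing duplicates leaves 4 unique value(s).

4 values:
Lagos
London
Mumbai
Rome


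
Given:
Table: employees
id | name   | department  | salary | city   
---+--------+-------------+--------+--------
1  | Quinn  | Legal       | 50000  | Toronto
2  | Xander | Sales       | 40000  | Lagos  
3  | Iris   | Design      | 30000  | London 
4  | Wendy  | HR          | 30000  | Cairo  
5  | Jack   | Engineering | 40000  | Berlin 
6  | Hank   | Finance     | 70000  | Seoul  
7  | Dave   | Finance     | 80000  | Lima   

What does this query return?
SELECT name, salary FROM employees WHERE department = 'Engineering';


Filtering: department = 'Engineering'
Matching rows: 1

1 rows:
Jack, 40000


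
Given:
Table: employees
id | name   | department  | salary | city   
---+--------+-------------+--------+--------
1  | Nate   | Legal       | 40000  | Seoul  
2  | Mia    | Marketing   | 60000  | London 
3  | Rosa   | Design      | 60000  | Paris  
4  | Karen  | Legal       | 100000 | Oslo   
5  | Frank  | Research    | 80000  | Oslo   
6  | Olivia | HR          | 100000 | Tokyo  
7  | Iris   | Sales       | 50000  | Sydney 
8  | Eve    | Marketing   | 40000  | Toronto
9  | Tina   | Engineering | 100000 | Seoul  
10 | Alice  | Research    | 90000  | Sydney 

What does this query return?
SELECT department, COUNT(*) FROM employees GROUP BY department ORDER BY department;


Assigning each row to its department group:
  Nate -> Legal
  Mia -> Marketing
  Rosa -> Design
  Karen -> Legal
  Frank -> Research
  Olivia -> HR
  Iris -> Sales
  Eve -> Marketing
  Tina -> Engineering
  Alice -> Research


7 groups:
Design, 1
Engineering, 1
HR, 1
Legal, 2
Marketing, 2
Research, 2
Sales, 1


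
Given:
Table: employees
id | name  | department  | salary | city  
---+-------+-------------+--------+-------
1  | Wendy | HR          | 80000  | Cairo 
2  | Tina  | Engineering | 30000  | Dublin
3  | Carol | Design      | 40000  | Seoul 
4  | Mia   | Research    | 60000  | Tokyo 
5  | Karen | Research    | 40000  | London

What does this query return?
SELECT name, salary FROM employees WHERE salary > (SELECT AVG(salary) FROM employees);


Subquery: AVG(salary) = 50000.0
Filtering: salary > 50000.0
  Wendy (80000) -> MATCH
  Mia (60000) -> MATCH


2 rows:
Wendy, 80000
Mia, 60000


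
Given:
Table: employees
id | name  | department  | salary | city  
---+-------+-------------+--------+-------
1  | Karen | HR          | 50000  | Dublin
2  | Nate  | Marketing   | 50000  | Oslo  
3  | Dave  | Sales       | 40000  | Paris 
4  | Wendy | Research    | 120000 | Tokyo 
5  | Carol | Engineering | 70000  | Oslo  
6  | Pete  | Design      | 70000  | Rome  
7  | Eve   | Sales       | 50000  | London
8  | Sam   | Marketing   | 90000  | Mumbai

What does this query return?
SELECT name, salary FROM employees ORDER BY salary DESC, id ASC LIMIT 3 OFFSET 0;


Sort by salary DESC (id ASC tiebreak), then skip 0 and take 3
Rows 1 through 3

3 rows:
Wendy, 120000
Sam, 90000
Carol, 70000


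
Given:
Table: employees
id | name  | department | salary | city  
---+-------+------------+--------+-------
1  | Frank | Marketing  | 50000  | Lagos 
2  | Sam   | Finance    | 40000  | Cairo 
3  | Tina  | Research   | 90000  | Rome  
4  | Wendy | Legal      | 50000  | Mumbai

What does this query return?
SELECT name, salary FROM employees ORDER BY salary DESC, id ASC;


Sorting by salary DESC, then id ASC for ties

4 rows:
Tina, 90000
Frank, 50000
Wendy, 50000
Sam, 40000


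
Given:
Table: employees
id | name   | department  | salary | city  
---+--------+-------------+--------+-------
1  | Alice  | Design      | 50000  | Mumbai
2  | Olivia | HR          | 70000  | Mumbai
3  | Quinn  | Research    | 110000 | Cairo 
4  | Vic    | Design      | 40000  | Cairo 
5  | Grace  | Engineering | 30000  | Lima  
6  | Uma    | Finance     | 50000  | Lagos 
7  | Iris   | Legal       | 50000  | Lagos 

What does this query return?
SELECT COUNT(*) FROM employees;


COUNT(*) counts all rows

7


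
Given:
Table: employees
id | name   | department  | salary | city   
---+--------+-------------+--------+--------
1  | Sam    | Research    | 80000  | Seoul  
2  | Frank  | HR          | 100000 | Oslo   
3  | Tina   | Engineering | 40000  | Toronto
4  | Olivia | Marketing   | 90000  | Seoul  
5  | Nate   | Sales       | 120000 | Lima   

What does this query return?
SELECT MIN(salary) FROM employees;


Salaries: 80000, 100000, 40000, 90000, 120000
MIN = 40000

40000


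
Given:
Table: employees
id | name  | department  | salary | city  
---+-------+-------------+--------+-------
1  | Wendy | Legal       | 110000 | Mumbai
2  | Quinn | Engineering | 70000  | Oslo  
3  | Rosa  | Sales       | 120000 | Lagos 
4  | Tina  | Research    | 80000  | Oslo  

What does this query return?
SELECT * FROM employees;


SELECT * returns all 4 rows with all columns

4 rows:
1, Wendy, Legal, 110000, Mumbai
2, Quinn, Engineering, 70000, Oslo
3, Rosa, Sales, 120000, Lagos
4, Tina, Research, 80000, Oslo


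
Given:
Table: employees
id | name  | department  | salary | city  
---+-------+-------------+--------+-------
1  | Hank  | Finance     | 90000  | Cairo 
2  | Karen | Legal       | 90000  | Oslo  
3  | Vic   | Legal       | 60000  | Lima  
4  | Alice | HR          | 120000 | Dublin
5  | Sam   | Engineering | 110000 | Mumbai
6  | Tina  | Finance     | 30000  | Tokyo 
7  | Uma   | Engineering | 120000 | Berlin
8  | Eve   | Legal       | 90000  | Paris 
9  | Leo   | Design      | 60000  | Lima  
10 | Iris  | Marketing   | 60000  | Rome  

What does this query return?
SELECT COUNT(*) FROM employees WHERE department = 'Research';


Counting rows where department = 'Research'


0


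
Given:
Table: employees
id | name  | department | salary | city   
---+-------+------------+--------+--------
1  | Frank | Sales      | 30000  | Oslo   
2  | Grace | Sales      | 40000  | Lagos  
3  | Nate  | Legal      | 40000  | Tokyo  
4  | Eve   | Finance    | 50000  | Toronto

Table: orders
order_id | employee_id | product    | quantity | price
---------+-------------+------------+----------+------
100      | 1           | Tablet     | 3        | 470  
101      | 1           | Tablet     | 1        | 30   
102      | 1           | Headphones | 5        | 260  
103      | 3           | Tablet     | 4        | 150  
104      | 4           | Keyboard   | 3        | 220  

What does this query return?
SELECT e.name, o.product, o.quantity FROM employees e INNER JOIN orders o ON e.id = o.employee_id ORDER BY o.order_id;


Joining employees.id = orders.employee_id:
  employee Frank (id=1) -> order Tablet
  employee Frank (id=1) -> order Tablet
  employee Frank (id=1) -> order Headphones
  employee Nate (id=3) -> order Tablet
  employee Eve (id=4) -> order Keyboard


5 rows:
Frank, Tablet, 3
Frank, Tablet, 1
Frank, Headphones, 5
Nate, Tablet, 4
Eve, Keyboard, 3


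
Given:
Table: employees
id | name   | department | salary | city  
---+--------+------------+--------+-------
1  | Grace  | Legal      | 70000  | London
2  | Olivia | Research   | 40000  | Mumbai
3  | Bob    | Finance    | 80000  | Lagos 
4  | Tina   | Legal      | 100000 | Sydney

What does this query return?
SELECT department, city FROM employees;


Projecting columns: department, city

4 rows:
Legal, London
Research, Mumbai
Finance, Lagos
Legal, Sydney


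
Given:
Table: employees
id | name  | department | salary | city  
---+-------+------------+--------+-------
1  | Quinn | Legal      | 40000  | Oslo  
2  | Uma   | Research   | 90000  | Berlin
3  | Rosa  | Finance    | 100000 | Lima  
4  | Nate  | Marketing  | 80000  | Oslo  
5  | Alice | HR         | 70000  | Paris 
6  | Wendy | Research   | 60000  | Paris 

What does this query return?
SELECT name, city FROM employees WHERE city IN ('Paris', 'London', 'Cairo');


Filtering: city IN ('Paris', 'London', 'Cairo')
Matching: 2 rows

2 rows:
Alice, Paris
Wendy, Paris


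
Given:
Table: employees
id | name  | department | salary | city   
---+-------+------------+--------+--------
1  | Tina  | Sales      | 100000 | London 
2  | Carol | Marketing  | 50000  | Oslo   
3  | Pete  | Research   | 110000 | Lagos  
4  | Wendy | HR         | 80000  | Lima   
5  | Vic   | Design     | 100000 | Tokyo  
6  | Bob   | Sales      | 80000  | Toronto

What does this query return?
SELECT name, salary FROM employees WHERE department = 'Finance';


Filtering: department = 'Finance'
Matching rows: 0

Empty result set (0 rows)


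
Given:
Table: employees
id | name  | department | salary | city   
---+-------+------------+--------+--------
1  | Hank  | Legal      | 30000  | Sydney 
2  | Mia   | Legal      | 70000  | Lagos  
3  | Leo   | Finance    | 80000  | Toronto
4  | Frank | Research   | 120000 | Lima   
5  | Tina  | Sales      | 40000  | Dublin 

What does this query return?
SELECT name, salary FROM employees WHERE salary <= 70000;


Filtering: salary <= 70000
Matching: 3 rows

3 rows:
Hank, 30000
Mia, 70000
Tina, 40000


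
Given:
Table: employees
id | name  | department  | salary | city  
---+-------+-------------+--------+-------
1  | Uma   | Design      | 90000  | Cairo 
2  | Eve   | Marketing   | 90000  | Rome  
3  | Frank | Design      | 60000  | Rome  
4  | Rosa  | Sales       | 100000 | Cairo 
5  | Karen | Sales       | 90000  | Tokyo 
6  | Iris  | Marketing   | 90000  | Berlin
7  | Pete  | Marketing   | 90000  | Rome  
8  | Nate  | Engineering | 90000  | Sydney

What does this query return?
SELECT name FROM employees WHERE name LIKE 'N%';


LIKE 'N%' matches names starting with 'N'
Matching: 1

1 rows:
Nate


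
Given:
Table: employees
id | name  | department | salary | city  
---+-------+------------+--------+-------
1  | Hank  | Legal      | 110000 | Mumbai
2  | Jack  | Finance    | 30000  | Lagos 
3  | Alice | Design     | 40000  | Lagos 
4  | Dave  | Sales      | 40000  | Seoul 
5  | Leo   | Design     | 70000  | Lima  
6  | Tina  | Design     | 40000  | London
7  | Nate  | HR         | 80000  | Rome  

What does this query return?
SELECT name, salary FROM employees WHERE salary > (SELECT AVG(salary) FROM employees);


Subquery: AVG(salary) = 58571.43
Filtering: salary > 58571.43
  Hank (110000) -> MATCH
  Leo (70000) -> MATCH
  Nate (80000) -> MATCH


3 rows:
Hank, 110000
Leo, 70000
Nate, 80000


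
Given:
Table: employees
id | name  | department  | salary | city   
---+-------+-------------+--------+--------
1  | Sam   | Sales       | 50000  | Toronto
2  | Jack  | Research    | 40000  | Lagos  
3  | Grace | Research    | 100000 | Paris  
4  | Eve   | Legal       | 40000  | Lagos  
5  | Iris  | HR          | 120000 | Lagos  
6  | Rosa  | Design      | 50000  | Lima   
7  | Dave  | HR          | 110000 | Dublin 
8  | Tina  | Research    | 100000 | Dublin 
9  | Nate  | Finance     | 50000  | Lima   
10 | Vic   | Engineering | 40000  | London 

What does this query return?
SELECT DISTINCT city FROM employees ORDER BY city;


All 'city' values (row order): Toronto, Lagos, Paris, Lagos, Lagos, Lima, Dublin, Dublin, Lima, London
Removing duplicates leaves 6 unique value(s).

6 values:
Dublin
Lagos
Lima
London
Paris
Toronto


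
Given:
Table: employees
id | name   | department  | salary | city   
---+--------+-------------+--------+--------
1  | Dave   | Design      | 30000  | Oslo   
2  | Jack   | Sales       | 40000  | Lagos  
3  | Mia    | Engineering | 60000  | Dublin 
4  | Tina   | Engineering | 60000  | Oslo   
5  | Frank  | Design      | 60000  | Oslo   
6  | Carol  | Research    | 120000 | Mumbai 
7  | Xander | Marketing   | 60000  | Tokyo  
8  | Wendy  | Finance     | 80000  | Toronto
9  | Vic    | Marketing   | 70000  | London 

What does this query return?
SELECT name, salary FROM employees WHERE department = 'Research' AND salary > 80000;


Filtering: department = 'Research' AND salary > 80000
Matching: 1 rows

1 rows:
Carol, 120000


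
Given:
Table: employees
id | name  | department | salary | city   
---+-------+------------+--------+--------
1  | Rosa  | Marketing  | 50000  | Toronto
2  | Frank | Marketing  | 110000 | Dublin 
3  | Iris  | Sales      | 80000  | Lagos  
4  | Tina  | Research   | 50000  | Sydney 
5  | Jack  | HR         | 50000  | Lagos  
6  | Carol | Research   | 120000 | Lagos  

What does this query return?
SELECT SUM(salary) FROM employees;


SUM(salary) = 50000 + 110000 + 80000 + 50000 + 50000 + 120000 = 460000

460000


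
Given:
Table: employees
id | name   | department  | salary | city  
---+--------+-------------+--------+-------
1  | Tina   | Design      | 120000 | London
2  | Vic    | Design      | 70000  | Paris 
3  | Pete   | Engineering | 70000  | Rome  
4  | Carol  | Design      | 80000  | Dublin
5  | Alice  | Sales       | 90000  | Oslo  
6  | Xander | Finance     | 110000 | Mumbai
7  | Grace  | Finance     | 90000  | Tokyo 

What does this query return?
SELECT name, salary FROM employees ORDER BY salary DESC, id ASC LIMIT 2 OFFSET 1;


Sort by salary DESC (id ASC tiebreak), then skip 1 and take 2
Rows 2 through 3

2 rows:
Xander, 110000
Alice, 90000


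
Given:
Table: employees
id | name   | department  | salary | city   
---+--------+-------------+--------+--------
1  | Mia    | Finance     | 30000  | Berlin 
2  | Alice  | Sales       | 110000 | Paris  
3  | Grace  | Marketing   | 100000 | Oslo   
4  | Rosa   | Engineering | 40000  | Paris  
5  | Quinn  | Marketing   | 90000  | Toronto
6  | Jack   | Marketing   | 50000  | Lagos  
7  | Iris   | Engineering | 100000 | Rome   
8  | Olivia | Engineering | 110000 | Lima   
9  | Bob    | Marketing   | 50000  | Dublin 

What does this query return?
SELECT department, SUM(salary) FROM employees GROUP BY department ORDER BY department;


Summing salary within each department:
  Engineering: 40000 + 100000 + 110000 = 250000
  Finance: 30000 = 30000
  Marketing: 100000 + 90000 + 50000 + 50000 = 290000
  Sales: 110000 = 110000


4 groups:
Engineering, 250000
Finance, 30000
Marketing, 290000
Sales, 110000


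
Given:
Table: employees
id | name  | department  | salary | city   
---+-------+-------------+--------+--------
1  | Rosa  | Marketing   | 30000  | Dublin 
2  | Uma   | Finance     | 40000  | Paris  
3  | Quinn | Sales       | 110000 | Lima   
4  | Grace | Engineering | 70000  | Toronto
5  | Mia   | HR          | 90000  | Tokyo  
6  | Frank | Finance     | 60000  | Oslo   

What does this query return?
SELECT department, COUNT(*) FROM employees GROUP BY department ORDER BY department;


Assigning each row to its department group:
  Rosa -> Marketing
  Uma -> Finance
  Quinn -> Sales
  Grace -> Engineering
  Mia -> HR
  Frank -> Finance


5 groups:
Engineering, 1
Finance, 2
HR, 1
Marketing, 1
Sales, 1


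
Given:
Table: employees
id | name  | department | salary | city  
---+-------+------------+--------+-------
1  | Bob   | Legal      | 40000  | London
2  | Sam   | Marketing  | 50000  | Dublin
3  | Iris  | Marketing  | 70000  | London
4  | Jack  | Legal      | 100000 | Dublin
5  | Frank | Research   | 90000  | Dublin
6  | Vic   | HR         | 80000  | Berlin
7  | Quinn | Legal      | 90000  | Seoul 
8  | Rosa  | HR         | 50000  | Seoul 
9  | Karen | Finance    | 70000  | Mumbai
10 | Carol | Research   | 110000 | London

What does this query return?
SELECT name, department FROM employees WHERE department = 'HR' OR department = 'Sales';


Filtering: department = 'HR' OR 'Sales'
Matching: 2 rows

2 rows:
Vic, HR
Rosa, HR
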